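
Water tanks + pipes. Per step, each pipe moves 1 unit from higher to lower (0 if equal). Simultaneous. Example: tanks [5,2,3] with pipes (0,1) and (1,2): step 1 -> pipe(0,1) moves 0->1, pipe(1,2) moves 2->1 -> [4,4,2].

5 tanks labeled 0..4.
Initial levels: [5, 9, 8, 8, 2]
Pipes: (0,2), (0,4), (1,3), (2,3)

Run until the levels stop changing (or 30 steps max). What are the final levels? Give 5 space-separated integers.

Answer: 7 6 6 8 5

Derivation:
Step 1: flows [2->0,0->4,1->3,2=3] -> levels [5 8 7 9 3]
Step 2: flows [2->0,0->4,3->1,3->2] -> levels [5 9 7 7 4]
Step 3: flows [2->0,0->4,1->3,2=3] -> levels [5 8 6 8 5]
Step 4: flows [2->0,0=4,1=3,3->2] -> levels [6 8 6 7 5]
Step 5: flows [0=2,0->4,1->3,3->2] -> levels [5 7 7 7 6]
Step 6: flows [2->0,4->0,1=3,2=3] -> levels [7 7 6 7 5]
Step 7: flows [0->2,0->4,1=3,3->2] -> levels [5 7 8 6 6]
Step 8: flows [2->0,4->0,1->3,2->3] -> levels [7 6 6 8 5]
Step 9: flows [0->2,0->4,3->1,3->2] -> levels [5 7 8 6 6]
  -> period-2 cycle: step 9 state = step 7 state; never stabilizes
  -> state at step 30: (30-7) mod 2 = 1, same as step 8 -> [7 6 6 8 5]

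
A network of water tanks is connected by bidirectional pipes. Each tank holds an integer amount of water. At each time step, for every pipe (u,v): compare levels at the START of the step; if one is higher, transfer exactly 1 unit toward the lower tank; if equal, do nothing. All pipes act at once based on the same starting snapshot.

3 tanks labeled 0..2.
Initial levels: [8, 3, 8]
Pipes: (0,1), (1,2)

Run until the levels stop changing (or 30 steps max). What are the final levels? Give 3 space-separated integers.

Answer: 6 7 6

Derivation:
Step 1: flows [0->1,2->1] -> levels [7 5 7]
Step 2: flows [0->1,2->1] -> levels [6 7 6]
Step 3: flows [1->0,1->2] -> levels [7 5 7]
  -> period-2 cycle: step 3 state = step 1 state; never stabilizes
  -> state at step 30: (30-1) mod 2 = 1, same as step 2 -> [6 7 6]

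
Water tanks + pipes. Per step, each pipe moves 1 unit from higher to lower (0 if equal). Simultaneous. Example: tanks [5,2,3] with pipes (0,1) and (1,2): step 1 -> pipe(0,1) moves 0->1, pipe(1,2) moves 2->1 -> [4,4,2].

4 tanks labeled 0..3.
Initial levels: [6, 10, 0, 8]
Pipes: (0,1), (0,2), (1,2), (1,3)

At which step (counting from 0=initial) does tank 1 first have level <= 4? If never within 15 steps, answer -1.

Step 1: flows [1->0,0->2,1->2,1->3] -> levels [6 7 2 9]
Step 2: flows [1->0,0->2,1->2,3->1] -> levels [6 6 4 8]
Step 3: flows [0=1,0->2,1->2,3->1] -> levels [5 6 6 7]
Step 4: flows [1->0,2->0,1=2,3->1] -> levels [7 6 5 6]
Step 5: flows [0->1,0->2,1->2,1=3] -> levels [5 6 7 6]
Step 6: flows [1->0,2->0,2->1,1=3] -> levels [7 6 5 6]
  -> period-2 cycle (repeats step 4); tank 1 never drops to <=4
Tank 1 never reaches <=4 within 15 steps

Answer: -1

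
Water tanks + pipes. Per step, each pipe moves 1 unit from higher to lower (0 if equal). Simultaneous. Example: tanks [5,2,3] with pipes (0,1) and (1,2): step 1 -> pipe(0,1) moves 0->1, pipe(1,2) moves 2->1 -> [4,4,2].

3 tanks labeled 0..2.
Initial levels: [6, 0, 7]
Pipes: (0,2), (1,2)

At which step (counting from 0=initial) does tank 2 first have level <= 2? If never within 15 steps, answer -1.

Step 1: flows [2->0,2->1] -> levels [7 1 5]
Step 2: flows [0->2,2->1] -> levels [6 2 5]
Step 3: flows [0->2,2->1] -> levels [5 3 5]
Step 4: flows [0=2,2->1] -> levels [5 4 4]
Step 5: flows [0->2,1=2] -> levels [4 4 5]
Step 6: flows [2->0,2->1] -> levels [5 5 3]
Step 7: flows [0->2,1->2] -> levels [4 4 5]
  -> period-2 cycle (repeats step 5); tank 2 never drops to <=2
Tank 2 never reaches <=2 within 15 steps

Answer: -1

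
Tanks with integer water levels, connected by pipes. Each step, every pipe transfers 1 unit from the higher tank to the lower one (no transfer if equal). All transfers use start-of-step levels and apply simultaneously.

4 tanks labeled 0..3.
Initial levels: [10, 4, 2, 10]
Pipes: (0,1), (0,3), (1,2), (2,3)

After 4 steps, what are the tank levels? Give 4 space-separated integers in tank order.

Step 1: flows [0->1,0=3,1->2,3->2] -> levels [9 4 4 9]
Step 2: flows [0->1,0=3,1=2,3->2] -> levels [8 5 5 8]
Step 3: flows [0->1,0=3,1=2,3->2] -> levels [7 6 6 7]
Step 4: flows [0->1,0=3,1=2,3->2] -> levels [6 7 7 6]

Answer: 6 7 7 6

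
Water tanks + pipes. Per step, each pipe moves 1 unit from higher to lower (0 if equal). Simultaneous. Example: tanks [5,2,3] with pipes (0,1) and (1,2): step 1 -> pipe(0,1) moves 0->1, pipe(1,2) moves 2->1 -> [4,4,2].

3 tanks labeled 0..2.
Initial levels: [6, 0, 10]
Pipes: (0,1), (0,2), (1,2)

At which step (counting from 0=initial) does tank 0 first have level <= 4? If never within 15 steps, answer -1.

Answer: -1

Derivation:
Step 1: flows [0->1,2->0,2->1] -> levels [6 2 8]
Step 2: flows [0->1,2->0,2->1] -> levels [6 4 6]
Step 3: flows [0->1,0=2,2->1] -> levels [5 6 5]
Step 4: flows [1->0,0=2,1->2] -> levels [6 4 6]
  -> period-2 cycle (repeats step 2); tank 0 never drops to <=4
Tank 0 never reaches <=4 within 15 steps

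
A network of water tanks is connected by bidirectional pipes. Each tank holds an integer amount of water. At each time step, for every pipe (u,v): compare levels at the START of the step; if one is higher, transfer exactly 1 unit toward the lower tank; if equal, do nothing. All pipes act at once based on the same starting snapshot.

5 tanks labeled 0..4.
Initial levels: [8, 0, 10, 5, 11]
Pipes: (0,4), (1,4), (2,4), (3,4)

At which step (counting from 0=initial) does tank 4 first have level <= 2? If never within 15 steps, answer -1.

Step 1: flows [4->0,4->1,4->2,4->3] -> levels [9 1 11 6 7]
Step 2: flows [0->4,4->1,2->4,4->3] -> levels [8 2 10 7 7]
Step 3: flows [0->4,4->1,2->4,3=4] -> levels [7 3 9 7 8]
Step 4: flows [4->0,4->1,2->4,4->3] -> levels [8 4 8 8 6]
Step 5: flows [0->4,4->1,2->4,3->4] -> levels [7 5 7 7 8]
Step 6: flows [4->0,4->1,4->2,4->3] -> levels [8 6 8 8 4]
Step 7: flows [0->4,1->4,2->4,3->4] -> levels [7 5 7 7 8]
  -> period-2 cycle (repeats step 5); tank 4 never drops to <=2
Tank 4 never reaches <=2 within 15 steps

Answer: -1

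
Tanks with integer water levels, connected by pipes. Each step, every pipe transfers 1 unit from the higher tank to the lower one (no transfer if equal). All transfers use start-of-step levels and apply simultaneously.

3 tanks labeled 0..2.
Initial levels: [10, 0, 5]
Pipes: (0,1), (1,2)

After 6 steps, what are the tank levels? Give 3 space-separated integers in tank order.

Step 1: flows [0->1,2->1] -> levels [9 2 4]
Step 2: flows [0->1,2->1] -> levels [8 4 3]
Step 3: flows [0->1,1->2] -> levels [7 4 4]
Step 4: flows [0->1,1=2] -> levels [6 5 4]
Step 5: flows [0->1,1->2] -> levels [5 5 5]
Step 6: flows [0=1,1=2] -> levels [5 5 5]

Answer: 5 5 5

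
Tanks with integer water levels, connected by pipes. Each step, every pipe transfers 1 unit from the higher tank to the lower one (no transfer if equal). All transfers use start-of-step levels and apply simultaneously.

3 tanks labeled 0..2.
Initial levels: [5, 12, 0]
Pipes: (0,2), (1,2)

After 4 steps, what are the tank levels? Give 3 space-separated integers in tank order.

Step 1: flows [0->2,1->2] -> levels [4 11 2]
Step 2: flows [0->2,1->2] -> levels [3 10 4]
Step 3: flows [2->0,1->2] -> levels [4 9 4]
Step 4: flows [0=2,1->2] -> levels [4 8 5]

Answer: 4 8 5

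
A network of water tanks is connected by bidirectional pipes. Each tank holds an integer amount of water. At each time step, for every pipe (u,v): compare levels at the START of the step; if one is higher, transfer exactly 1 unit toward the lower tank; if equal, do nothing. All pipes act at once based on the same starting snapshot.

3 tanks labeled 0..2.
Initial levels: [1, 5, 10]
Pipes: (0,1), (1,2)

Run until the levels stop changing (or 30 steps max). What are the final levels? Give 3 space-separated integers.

Step 1: flows [1->0,2->1] -> levels [2 5 9]
Step 2: flows [1->0,2->1] -> levels [3 5 8]
Step 3: flows [1->0,2->1] -> levels [4 5 7]
Step 4: flows [1->0,2->1] -> levels [5 5 6]
Step 5: flows [0=1,2->1] -> levels [5 6 5]
Step 6: flows [1->0,1->2] -> levels [6 4 6]
Step 7: flows [0->1,2->1] -> levels [5 6 5]
  -> period-2 cycle: step 7 state = step 5 state; never stabilizes
  -> state at step 30: (30-5) mod 2 = 1, same as step 6 -> [6 4 6]

Answer: 6 4 6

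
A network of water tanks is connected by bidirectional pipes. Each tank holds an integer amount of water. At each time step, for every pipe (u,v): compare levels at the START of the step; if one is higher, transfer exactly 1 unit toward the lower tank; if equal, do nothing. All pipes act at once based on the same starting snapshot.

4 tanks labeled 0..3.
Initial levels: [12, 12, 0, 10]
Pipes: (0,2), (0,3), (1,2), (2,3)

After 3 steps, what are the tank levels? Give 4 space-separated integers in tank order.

Step 1: flows [0->2,0->3,1->2,3->2] -> levels [10 11 3 10]
Step 2: flows [0->2,0=3,1->2,3->2] -> levels [9 10 6 9]
Step 3: flows [0->2,0=3,1->2,3->2] -> levels [8 9 9 8]

Answer: 8 9 9 8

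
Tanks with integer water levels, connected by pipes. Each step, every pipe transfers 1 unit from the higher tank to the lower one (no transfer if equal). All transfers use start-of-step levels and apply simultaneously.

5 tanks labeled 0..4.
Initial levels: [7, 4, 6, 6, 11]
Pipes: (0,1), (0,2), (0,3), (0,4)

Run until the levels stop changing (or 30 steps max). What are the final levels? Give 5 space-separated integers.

Step 1: flows [0->1,0->2,0->3,4->0] -> levels [5 5 7 7 10]
Step 2: flows [0=1,2->0,3->0,4->0] -> levels [8 5 6 6 9]
Step 3: flows [0->1,0->2,0->3,4->0] -> levels [6 6 7 7 8]
Step 4: flows [0=1,2->0,3->0,4->0] -> levels [9 6 6 6 7]
Step 5: flows [0->1,0->2,0->3,0->4] -> levels [5 7 7 7 8]
Step 6: flows [1->0,2->0,3->0,4->0] -> levels [9 6 6 6 7]
  -> period-2 cycle: step 6 state = step 4 state; never stabilizes
  -> state at step 30: (30-4) mod 2 = 0, same as step 4 -> [9 6 6 6 7]

Answer: 9 6 6 6 7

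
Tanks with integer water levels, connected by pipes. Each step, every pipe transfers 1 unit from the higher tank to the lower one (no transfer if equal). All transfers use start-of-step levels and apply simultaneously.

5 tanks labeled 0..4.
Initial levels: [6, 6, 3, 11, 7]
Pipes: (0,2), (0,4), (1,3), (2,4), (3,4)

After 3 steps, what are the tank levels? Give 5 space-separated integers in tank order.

Answer: 7 7 5 7 7

Derivation:
Step 1: flows [0->2,4->0,3->1,4->2,3->4] -> levels [6 7 5 9 6]
Step 2: flows [0->2,0=4,3->1,4->2,3->4] -> levels [5 8 7 7 6]
Step 3: flows [2->0,4->0,1->3,2->4,3->4] -> levels [7 7 5 7 7]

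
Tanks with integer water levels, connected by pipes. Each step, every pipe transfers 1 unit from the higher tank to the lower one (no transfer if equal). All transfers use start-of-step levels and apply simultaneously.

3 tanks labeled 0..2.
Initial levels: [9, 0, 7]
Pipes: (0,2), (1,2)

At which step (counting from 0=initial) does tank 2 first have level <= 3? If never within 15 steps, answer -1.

Step 1: flows [0->2,2->1] -> levels [8 1 7]
Step 2: flows [0->2,2->1] -> levels [7 2 7]
Step 3: flows [0=2,2->1] -> levels [7 3 6]
Step 4: flows [0->2,2->1] -> levels [6 4 6]
Step 5: flows [0=2,2->1] -> levels [6 5 5]
Step 6: flows [0->2,1=2] -> levels [5 5 6]
Step 7: flows [2->0,2->1] -> levels [6 6 4]
Step 8: flows [0->2,1->2] -> levels [5 5 6]
  -> period-2 cycle (repeats step 6); tank 2 never drops to <=3
Tank 2 never reaches <=3 within 15 steps

Answer: -1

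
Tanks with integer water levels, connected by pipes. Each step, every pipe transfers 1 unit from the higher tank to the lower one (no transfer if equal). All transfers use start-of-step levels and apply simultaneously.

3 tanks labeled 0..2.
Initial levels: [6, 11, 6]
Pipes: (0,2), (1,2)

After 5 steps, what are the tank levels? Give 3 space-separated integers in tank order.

Answer: 7 7 9

Derivation:
Step 1: flows [0=2,1->2] -> levels [6 10 7]
Step 2: flows [2->0,1->2] -> levels [7 9 7]
Step 3: flows [0=2,1->2] -> levels [7 8 8]
Step 4: flows [2->0,1=2] -> levels [8 8 7]
Step 5: flows [0->2,1->2] -> levels [7 7 9]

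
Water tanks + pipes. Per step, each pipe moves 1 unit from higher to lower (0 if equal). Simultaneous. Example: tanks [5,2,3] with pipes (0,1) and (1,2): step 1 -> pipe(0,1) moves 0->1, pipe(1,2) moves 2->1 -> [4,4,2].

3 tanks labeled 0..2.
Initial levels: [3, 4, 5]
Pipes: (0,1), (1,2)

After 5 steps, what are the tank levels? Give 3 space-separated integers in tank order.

Answer: 4 4 4

Derivation:
Step 1: flows [1->0,2->1] -> levels [4 4 4]
Step 2: flows [0=1,1=2] -> levels [4 4 4]
  -> stable; steps 3..5 unchanged -> [4 4 4]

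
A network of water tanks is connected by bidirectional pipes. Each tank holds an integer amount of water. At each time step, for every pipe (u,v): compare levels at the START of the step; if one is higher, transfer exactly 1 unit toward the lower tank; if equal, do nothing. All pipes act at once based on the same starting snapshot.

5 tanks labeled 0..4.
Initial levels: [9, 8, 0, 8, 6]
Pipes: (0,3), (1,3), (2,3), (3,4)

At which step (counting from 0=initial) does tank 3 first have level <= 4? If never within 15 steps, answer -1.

Answer: 3

Derivation:
Step 1: flows [0->3,1=3,3->2,3->4] -> levels [8 8 1 7 7]
Step 2: flows [0->3,1->3,3->2,3=4] -> levels [7 7 2 8 7]
Step 3: flows [3->0,3->1,3->2,3->4] -> levels [8 8 3 4 8]
Tank 3 first reaches <=4 at step 3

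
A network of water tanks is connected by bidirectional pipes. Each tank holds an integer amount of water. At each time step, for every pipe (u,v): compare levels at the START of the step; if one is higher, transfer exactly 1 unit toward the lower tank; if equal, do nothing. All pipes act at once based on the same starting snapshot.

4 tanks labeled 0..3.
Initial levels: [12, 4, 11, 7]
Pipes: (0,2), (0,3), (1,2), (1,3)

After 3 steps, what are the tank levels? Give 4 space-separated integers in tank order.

Answer: 8 8 9 9

Derivation:
Step 1: flows [0->2,0->3,2->1,3->1] -> levels [10 6 11 7]
Step 2: flows [2->0,0->3,2->1,3->1] -> levels [10 8 9 7]
Step 3: flows [0->2,0->3,2->1,1->3] -> levels [8 8 9 9]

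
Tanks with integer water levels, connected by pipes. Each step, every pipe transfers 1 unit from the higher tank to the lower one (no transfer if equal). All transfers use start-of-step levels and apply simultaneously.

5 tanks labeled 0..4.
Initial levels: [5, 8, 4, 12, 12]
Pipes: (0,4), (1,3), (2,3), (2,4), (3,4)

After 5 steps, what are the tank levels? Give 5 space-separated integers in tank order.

Answer: 8 8 8 10 7

Derivation:
Step 1: flows [4->0,3->1,3->2,4->2,3=4] -> levels [6 9 6 10 10]
Step 2: flows [4->0,3->1,3->2,4->2,3=4] -> levels [7 10 8 8 8]
Step 3: flows [4->0,1->3,2=3,2=4,3=4] -> levels [8 9 8 9 7]
Step 4: flows [0->4,1=3,3->2,2->4,3->4] -> levels [7 9 8 7 10]
Step 5: flows [4->0,1->3,2->3,4->2,4->3] -> levels [8 8 8 10 7]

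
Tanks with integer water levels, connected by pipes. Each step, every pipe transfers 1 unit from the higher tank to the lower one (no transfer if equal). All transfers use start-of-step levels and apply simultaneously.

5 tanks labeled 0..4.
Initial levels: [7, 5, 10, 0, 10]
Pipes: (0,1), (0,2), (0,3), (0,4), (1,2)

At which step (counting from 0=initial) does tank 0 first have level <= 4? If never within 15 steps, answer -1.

Answer: 5

Derivation:
Step 1: flows [0->1,2->0,0->3,4->0,2->1] -> levels [7 7 8 1 9]
Step 2: flows [0=1,2->0,0->3,4->0,2->1] -> levels [8 8 6 2 8]
Step 3: flows [0=1,0->2,0->3,0=4,1->2] -> levels [6 7 8 3 8]
Step 4: flows [1->0,2->0,0->3,4->0,2->1] -> levels [8 7 6 4 7]
Step 5: flows [0->1,0->2,0->3,0->4,1->2] -> levels [4 7 8 5 8]
Tank 0 first reaches <=4 at step 5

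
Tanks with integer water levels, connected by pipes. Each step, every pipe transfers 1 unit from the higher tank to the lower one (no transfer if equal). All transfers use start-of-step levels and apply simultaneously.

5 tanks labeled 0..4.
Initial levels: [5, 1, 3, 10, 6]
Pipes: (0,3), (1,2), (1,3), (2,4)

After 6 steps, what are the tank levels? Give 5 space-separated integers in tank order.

Step 1: flows [3->0,2->1,3->1,4->2] -> levels [6 3 3 8 5]
Step 2: flows [3->0,1=2,3->1,4->2] -> levels [7 4 4 6 4]
Step 3: flows [0->3,1=2,3->1,2=4] -> levels [6 5 4 6 4]
Step 4: flows [0=3,1->2,3->1,2=4] -> levels [6 5 5 5 4]
Step 5: flows [0->3,1=2,1=3,2->4] -> levels [5 5 4 6 5]
Step 6: flows [3->0,1->2,3->1,4->2] -> levels [6 5 6 4 4]

Answer: 6 5 6 4 4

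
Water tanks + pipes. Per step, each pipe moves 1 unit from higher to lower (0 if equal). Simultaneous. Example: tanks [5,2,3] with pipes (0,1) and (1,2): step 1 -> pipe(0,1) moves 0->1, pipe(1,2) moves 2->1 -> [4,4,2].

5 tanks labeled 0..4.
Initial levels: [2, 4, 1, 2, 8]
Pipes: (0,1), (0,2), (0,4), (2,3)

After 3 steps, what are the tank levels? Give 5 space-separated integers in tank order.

Step 1: flows [1->0,0->2,4->0,3->2] -> levels [3 3 3 1 7]
Step 2: flows [0=1,0=2,4->0,2->3] -> levels [4 3 2 2 6]
Step 3: flows [0->1,0->2,4->0,2=3] -> levels [3 4 3 2 5]

Answer: 3 4 3 2 5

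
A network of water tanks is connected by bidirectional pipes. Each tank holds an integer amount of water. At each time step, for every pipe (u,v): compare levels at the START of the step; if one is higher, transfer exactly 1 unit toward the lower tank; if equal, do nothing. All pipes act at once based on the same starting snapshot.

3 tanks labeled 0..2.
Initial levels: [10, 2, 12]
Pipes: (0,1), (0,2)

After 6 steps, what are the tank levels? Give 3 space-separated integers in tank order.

Step 1: flows [0->1,2->0] -> levels [10 3 11]
Step 2: flows [0->1,2->0] -> levels [10 4 10]
Step 3: flows [0->1,0=2] -> levels [9 5 10]
Step 4: flows [0->1,2->0] -> levels [9 6 9]
Step 5: flows [0->1,0=2] -> levels [8 7 9]
Step 6: flows [0->1,2->0] -> levels [8 8 8]

Answer: 8 8 8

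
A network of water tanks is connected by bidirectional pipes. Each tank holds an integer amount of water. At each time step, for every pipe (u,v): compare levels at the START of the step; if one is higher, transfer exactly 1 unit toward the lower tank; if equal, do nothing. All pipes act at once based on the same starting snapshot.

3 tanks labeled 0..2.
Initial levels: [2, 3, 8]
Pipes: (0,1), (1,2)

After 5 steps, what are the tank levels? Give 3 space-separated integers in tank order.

Answer: 5 3 5

Derivation:
Step 1: flows [1->0,2->1] -> levels [3 3 7]
Step 2: flows [0=1,2->1] -> levels [3 4 6]
Step 3: flows [1->0,2->1] -> levels [4 4 5]
Step 4: flows [0=1,2->1] -> levels [4 5 4]
Step 5: flows [1->0,1->2] -> levels [5 3 5]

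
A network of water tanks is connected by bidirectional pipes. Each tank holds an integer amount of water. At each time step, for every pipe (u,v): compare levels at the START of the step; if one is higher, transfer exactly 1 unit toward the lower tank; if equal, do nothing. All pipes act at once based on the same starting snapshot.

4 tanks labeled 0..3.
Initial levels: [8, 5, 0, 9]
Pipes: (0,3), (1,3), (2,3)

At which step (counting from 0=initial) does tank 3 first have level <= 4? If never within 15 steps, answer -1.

Step 1: flows [3->0,3->1,3->2] -> levels [9 6 1 6]
Step 2: flows [0->3,1=3,3->2] -> levels [8 6 2 6]
Step 3: flows [0->3,1=3,3->2] -> levels [7 6 3 6]
Step 4: flows [0->3,1=3,3->2] -> levels [6 6 4 6]
Step 5: flows [0=3,1=3,3->2] -> levels [6 6 5 5]
Step 6: flows [0->3,1->3,2=3] -> levels [5 5 5 7]
Step 7: flows [3->0,3->1,3->2] -> levels [6 6 6 4]
Tank 3 first reaches <=4 at step 7

Answer: 7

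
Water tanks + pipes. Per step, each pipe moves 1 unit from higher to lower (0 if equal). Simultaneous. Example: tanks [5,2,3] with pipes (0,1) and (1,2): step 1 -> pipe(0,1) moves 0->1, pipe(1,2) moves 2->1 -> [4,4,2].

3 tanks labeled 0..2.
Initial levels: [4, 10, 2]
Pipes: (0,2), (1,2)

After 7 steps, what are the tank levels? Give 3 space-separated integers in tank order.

Answer: 5 5 6

Derivation:
Step 1: flows [0->2,1->2] -> levels [3 9 4]
Step 2: flows [2->0,1->2] -> levels [4 8 4]
Step 3: flows [0=2,1->2] -> levels [4 7 5]
Step 4: flows [2->0,1->2] -> levels [5 6 5]
Step 5: flows [0=2,1->2] -> levels [5 5 6]
Step 6: flows [2->0,2->1] -> levels [6 6 4]
Step 7: flows [0->2,1->2] -> levels [5 5 6]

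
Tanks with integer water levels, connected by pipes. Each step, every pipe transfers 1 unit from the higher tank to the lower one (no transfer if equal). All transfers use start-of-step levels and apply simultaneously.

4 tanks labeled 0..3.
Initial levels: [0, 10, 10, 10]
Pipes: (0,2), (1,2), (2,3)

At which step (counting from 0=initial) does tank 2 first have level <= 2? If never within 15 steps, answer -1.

Step 1: flows [2->0,1=2,2=3] -> levels [1 10 9 10]
Step 2: flows [2->0,1->2,3->2] -> levels [2 9 10 9]
Step 3: flows [2->0,2->1,2->3] -> levels [3 10 7 10]
Step 4: flows [2->0,1->2,3->2] -> levels [4 9 8 9]
Step 5: flows [2->0,1->2,3->2] -> levels [5 8 9 8]
Step 6: flows [2->0,2->1,2->3] -> levels [6 9 6 9]
Step 7: flows [0=2,1->2,3->2] -> levels [6 8 8 8]
Step 8: flows [2->0,1=2,2=3] -> levels [7 8 7 8]
Step 9: flows [0=2,1->2,3->2] -> levels [7 7 9 7]
Step 10: flows [2->0,2->1,2->3] -> levels [8 8 6 8]
Step 11: flows [0->2,1->2,3->2] -> levels [7 7 9 7]
  -> period-2 cycle (repeats step 9); tank 2 never drops to <=2
Tank 2 never reaches <=2 within 15 steps

Answer: -1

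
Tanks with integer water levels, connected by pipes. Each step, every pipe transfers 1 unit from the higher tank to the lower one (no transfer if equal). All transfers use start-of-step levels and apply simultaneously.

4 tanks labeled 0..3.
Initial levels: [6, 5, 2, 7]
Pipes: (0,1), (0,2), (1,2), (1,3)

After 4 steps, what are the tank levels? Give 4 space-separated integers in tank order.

Step 1: flows [0->1,0->2,1->2,3->1] -> levels [4 6 4 6]
Step 2: flows [1->0,0=2,1->2,1=3] -> levels [5 4 5 6]
Step 3: flows [0->1,0=2,2->1,3->1] -> levels [4 7 4 5]
Step 4: flows [1->0,0=2,1->2,1->3] -> levels [5 4 5 6]

Answer: 5 4 5 6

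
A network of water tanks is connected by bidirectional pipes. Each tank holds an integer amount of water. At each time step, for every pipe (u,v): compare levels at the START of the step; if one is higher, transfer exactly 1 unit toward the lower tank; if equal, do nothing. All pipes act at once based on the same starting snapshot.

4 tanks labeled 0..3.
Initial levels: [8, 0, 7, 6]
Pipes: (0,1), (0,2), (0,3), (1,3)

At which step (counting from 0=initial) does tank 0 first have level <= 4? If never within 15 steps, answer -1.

Step 1: flows [0->1,0->2,0->3,3->1] -> levels [5 2 8 6]
Step 2: flows [0->1,2->0,3->0,3->1] -> levels [6 4 7 4]
Step 3: flows [0->1,2->0,0->3,1=3] -> levels [5 5 6 5]
Step 4: flows [0=1,2->0,0=3,1=3] -> levels [6 5 5 5]
Step 5: flows [0->1,0->2,0->3,1=3] -> levels [3 6 6 6]
Tank 0 first reaches <=4 at step 5

Answer: 5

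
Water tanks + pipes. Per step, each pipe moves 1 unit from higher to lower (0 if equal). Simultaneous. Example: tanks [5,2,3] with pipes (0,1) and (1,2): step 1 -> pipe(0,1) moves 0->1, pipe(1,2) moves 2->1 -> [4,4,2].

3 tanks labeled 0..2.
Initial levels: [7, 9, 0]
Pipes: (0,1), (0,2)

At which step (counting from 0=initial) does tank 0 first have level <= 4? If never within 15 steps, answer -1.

Answer: 7

Derivation:
Step 1: flows [1->0,0->2] -> levels [7 8 1]
Step 2: flows [1->0,0->2] -> levels [7 7 2]
Step 3: flows [0=1,0->2] -> levels [6 7 3]
Step 4: flows [1->0,0->2] -> levels [6 6 4]
Step 5: flows [0=1,0->2] -> levels [5 6 5]
Step 6: flows [1->0,0=2] -> levels [6 5 5]
Step 7: flows [0->1,0->2] -> levels [4 6 6]
Tank 0 first reaches <=4 at step 7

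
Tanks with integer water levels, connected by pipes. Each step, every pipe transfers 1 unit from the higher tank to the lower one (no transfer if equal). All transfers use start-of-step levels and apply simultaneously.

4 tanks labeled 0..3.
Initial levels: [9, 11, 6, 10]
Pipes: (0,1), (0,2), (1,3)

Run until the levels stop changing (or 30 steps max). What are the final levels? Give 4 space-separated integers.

Step 1: flows [1->0,0->2,1->3] -> levels [9 9 7 11]
Step 2: flows [0=1,0->2,3->1] -> levels [8 10 8 10]
Step 3: flows [1->0,0=2,1=3] -> levels [9 9 8 10]
Step 4: flows [0=1,0->2,3->1] -> levels [8 10 9 9]
Step 5: flows [1->0,2->0,1->3] -> levels [10 8 8 10]
Step 6: flows [0->1,0->2,3->1] -> levels [8 10 9 9]
  -> period-2 cycle: step 6 state = step 4 state; never stabilizes
  -> state at step 30: (30-4) mod 2 = 0, same as step 4 -> [8 10 9 9]

Answer: 8 10 9 9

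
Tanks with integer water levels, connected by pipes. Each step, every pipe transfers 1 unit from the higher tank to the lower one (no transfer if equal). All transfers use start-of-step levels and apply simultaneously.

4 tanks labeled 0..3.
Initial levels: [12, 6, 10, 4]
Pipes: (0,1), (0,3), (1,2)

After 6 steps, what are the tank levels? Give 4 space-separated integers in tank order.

Step 1: flows [0->1,0->3,2->1] -> levels [10 8 9 5]
Step 2: flows [0->1,0->3,2->1] -> levels [8 10 8 6]
Step 3: flows [1->0,0->3,1->2] -> levels [8 8 9 7]
Step 4: flows [0=1,0->3,2->1] -> levels [7 9 8 8]
Step 5: flows [1->0,3->0,1->2] -> levels [9 7 9 7]
Step 6: flows [0->1,0->3,2->1] -> levels [7 9 8 8]

Answer: 7 9 8 8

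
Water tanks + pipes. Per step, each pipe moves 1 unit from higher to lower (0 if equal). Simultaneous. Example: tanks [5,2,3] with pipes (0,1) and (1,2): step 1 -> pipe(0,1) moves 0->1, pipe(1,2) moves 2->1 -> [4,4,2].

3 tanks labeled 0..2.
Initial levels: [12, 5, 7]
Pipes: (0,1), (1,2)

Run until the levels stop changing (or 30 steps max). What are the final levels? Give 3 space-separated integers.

Answer: 8 8 8

Derivation:
Step 1: flows [0->1,2->1] -> levels [11 7 6]
Step 2: flows [0->1,1->2] -> levels [10 7 7]
Step 3: flows [0->1,1=2] -> levels [9 8 7]
Step 4: flows [0->1,1->2] -> levels [8 8 8]
Step 5: flows [0=1,1=2] -> levels [8 8 8]
  -> stable (no change)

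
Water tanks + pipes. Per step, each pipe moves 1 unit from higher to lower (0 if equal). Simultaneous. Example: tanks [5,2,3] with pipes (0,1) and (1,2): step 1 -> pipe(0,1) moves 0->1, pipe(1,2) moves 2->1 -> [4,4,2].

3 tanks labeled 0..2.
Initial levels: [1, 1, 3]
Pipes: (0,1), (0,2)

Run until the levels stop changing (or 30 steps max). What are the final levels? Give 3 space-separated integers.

Step 1: flows [0=1,2->0] -> levels [2 1 2]
Step 2: flows [0->1,0=2] -> levels [1 2 2]
Step 3: flows [1->0,2->0] -> levels [3 1 1]
Step 4: flows [0->1,0->2] -> levels [1 2 2]
  -> period-2 cycle: step 4 state = step 2 state; never stabilizes
  -> state at step 30: (30-2) mod 2 = 0, same as step 2 -> [1 2 2]

Answer: 1 2 2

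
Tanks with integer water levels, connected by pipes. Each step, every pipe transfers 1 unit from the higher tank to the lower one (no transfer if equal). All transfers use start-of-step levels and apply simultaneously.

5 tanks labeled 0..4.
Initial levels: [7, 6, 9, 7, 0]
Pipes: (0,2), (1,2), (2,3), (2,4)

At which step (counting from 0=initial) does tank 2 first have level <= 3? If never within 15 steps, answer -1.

Answer: 5

Derivation:
Step 1: flows [2->0,2->1,2->3,2->4] -> levels [8 7 5 8 1]
Step 2: flows [0->2,1->2,3->2,2->4] -> levels [7 6 7 7 2]
Step 3: flows [0=2,2->1,2=3,2->4] -> levels [7 7 5 7 3]
Step 4: flows [0->2,1->2,3->2,2->4] -> levels [6 6 7 6 4]
Step 5: flows [2->0,2->1,2->3,2->4] -> levels [7 7 3 7 5]
Tank 2 first reaches <=3 at step 5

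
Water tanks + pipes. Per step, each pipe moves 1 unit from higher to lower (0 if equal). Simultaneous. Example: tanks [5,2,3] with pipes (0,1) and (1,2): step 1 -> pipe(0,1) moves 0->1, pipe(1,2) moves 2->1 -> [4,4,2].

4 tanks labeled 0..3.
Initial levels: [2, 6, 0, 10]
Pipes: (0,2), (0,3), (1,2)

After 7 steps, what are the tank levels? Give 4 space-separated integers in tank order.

Step 1: flows [0->2,3->0,1->2] -> levels [2 5 2 9]
Step 2: flows [0=2,3->0,1->2] -> levels [3 4 3 8]
Step 3: flows [0=2,3->0,1->2] -> levels [4 3 4 7]
Step 4: flows [0=2,3->0,2->1] -> levels [5 4 3 6]
Step 5: flows [0->2,3->0,1->2] -> levels [5 3 5 5]
Step 6: flows [0=2,0=3,2->1] -> levels [5 4 4 5]
Step 7: flows [0->2,0=3,1=2] -> levels [4 4 5 5]

Answer: 4 4 5 5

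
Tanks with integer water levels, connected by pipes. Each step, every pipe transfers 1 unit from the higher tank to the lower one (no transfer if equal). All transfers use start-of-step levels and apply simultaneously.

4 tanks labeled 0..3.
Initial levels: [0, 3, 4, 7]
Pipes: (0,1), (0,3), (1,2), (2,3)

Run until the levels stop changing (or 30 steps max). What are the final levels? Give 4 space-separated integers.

Step 1: flows [1->0,3->0,2->1,3->2] -> levels [2 3 4 5]
Step 2: flows [1->0,3->0,2->1,3->2] -> levels [4 3 4 3]
Step 3: flows [0->1,0->3,2->1,2->3] -> levels [2 5 2 5]
Step 4: flows [1->0,3->0,1->2,3->2] -> levels [4 3 4 3]
  -> period-2 cycle: step 4 state = step 2 state; never stabilizes
  -> state at step 30: (30-2) mod 2 = 0, same as step 2 -> [4 3 4 3]

Answer: 4 3 4 3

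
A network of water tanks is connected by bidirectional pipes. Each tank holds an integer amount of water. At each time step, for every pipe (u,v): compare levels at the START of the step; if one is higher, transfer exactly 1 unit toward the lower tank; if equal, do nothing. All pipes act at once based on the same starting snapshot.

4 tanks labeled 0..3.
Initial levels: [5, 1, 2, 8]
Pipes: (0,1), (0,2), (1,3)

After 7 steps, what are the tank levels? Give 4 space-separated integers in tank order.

Step 1: flows [0->1,0->2,3->1] -> levels [3 3 3 7]
Step 2: flows [0=1,0=2,3->1] -> levels [3 4 3 6]
Step 3: flows [1->0,0=2,3->1] -> levels [4 4 3 5]
Step 4: flows [0=1,0->2,3->1] -> levels [3 5 4 4]
Step 5: flows [1->0,2->0,1->3] -> levels [5 3 3 5]
Step 6: flows [0->1,0->2,3->1] -> levels [3 5 4 4]
  -> period-2 cycle: step 6 state = step 4 state
  -> state at step 7: (7-4) mod 2 = 1, same as step 5 -> [5 3 3 5]

Answer: 5 3 3 5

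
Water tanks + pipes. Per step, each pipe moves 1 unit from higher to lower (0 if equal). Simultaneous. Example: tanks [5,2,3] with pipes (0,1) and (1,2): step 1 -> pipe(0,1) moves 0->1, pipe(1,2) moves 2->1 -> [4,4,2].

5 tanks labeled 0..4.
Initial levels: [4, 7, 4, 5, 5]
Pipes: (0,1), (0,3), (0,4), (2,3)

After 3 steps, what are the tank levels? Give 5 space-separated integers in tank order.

Step 1: flows [1->0,3->0,4->0,3->2] -> levels [7 6 5 3 4]
Step 2: flows [0->1,0->3,0->4,2->3] -> levels [4 7 4 5 5]
  -> period-2 cycle: step 2 state = step 0 state
  -> state at step 3: (3-0) mod 2 = 1, same as step 1 -> [7 6 5 3 4]

Answer: 7 6 5 3 4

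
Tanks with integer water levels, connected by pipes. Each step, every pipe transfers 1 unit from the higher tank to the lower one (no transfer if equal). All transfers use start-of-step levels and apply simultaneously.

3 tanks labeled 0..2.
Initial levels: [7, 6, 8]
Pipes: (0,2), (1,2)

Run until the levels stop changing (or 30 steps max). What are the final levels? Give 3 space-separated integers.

Step 1: flows [2->0,2->1] -> levels [8 7 6]
Step 2: flows [0->2,1->2] -> levels [7 6 8]
  -> period-2 cycle: step 2 state = step 0 state; never stabilizes
  -> state at step 30: (30-0) mod 2 = 0, same as step 0 -> [7 6 8]

Answer: 7 6 8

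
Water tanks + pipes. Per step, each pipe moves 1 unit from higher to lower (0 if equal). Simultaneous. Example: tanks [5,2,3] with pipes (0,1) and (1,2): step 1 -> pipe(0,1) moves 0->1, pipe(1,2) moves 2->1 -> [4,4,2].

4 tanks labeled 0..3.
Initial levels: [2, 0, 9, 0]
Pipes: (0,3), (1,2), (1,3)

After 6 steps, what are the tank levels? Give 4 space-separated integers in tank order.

Step 1: flows [0->3,2->1,1=3] -> levels [1 1 8 1]
Step 2: flows [0=3,2->1,1=3] -> levels [1 2 7 1]
Step 3: flows [0=3,2->1,1->3] -> levels [1 2 6 2]
Step 4: flows [3->0,2->1,1=3] -> levels [2 3 5 1]
Step 5: flows [0->3,2->1,1->3] -> levels [1 3 4 3]
Step 6: flows [3->0,2->1,1=3] -> levels [2 4 3 2]

Answer: 2 4 3 2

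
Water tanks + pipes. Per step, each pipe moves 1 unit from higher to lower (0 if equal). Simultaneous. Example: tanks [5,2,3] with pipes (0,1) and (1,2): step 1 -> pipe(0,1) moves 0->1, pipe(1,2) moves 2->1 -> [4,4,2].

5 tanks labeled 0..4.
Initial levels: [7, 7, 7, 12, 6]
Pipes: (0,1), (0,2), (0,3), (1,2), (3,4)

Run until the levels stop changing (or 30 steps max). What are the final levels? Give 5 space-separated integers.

Answer: 7 8 8 9 7

Derivation:
Step 1: flows [0=1,0=2,3->0,1=2,3->4] -> levels [8 7 7 10 7]
Step 2: flows [0->1,0->2,3->0,1=2,3->4] -> levels [7 8 8 8 8]
Step 3: flows [1->0,2->0,3->0,1=2,3=4] -> levels [10 7 7 7 8]
Step 4: flows [0->1,0->2,0->3,1=2,4->3] -> levels [7 8 8 9 7]
Step 5: flows [1->0,2->0,3->0,1=2,3->4] -> levels [10 7 7 7 8]
  -> period-2 cycle: step 5 state = step 3 state; never stabilizes
  -> state at step 30: (30-3) mod 2 = 1, same as step 4 -> [7 8 8 9 7]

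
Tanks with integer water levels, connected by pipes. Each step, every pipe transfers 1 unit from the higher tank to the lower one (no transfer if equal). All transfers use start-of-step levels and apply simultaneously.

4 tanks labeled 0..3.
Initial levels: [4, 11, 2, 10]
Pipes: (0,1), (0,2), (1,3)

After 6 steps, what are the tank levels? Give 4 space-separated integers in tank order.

Answer: 6 7 6 8

Derivation:
Step 1: flows [1->0,0->2,1->3] -> levels [4 9 3 11]
Step 2: flows [1->0,0->2,3->1] -> levels [4 9 4 10]
Step 3: flows [1->0,0=2,3->1] -> levels [5 9 4 9]
Step 4: flows [1->0,0->2,1=3] -> levels [5 8 5 9]
Step 5: flows [1->0,0=2,3->1] -> levels [6 8 5 8]
Step 6: flows [1->0,0->2,1=3] -> levels [6 7 6 8]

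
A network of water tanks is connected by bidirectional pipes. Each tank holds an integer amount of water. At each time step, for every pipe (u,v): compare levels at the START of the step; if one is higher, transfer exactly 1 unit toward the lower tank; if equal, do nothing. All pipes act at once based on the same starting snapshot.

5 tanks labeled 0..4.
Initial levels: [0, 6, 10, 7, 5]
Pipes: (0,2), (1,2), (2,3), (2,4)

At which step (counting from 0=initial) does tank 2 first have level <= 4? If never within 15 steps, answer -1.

Step 1: flows [2->0,2->1,2->3,2->4] -> levels [1 7 6 8 6]
Step 2: flows [2->0,1->2,3->2,2=4] -> levels [2 6 7 7 6]
Step 3: flows [2->0,2->1,2=3,2->4] -> levels [3 7 4 7 7]
Tank 2 first reaches <=4 at step 3

Answer: 3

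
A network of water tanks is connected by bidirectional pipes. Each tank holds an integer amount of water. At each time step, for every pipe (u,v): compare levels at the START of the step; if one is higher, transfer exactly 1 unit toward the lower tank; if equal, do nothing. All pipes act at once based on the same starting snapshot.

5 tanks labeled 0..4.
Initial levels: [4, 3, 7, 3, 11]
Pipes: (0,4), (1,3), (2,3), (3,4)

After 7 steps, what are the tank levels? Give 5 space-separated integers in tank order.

Answer: 5 6 6 4 7

Derivation:
Step 1: flows [4->0,1=3,2->3,4->3] -> levels [5 3 6 5 9]
Step 2: flows [4->0,3->1,2->3,4->3] -> levels [6 4 5 6 7]
Step 3: flows [4->0,3->1,3->2,4->3] -> levels [7 5 6 5 5]
Step 4: flows [0->4,1=3,2->3,3=4] -> levels [6 5 5 6 6]
Step 5: flows [0=4,3->1,3->2,3=4] -> levels [6 6 6 4 6]
Step 6: flows [0=4,1->3,2->3,4->3] -> levels [6 5 5 7 5]
Step 7: flows [0->4,3->1,3->2,3->4] -> levels [5 6 6 4 7]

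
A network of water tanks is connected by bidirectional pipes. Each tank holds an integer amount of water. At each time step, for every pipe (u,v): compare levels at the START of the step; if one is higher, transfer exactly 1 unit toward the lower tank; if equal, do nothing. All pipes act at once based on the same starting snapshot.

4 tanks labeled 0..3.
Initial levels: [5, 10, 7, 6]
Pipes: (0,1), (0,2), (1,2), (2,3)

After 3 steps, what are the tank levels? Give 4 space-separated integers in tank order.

Step 1: flows [1->0,2->0,1->2,2->3] -> levels [7 8 6 7]
Step 2: flows [1->0,0->2,1->2,3->2] -> levels [7 6 9 6]
Step 3: flows [0->1,2->0,2->1,2->3] -> levels [7 8 6 7]

Answer: 7 8 6 7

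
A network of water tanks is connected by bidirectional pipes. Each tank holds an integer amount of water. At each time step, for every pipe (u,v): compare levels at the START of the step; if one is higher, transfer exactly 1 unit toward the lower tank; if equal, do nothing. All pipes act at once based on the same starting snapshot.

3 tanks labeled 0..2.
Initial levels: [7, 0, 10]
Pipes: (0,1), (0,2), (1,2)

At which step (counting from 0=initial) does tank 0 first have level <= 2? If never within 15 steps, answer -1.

Step 1: flows [0->1,2->0,2->1] -> levels [7 2 8]
Step 2: flows [0->1,2->0,2->1] -> levels [7 4 6]
Step 3: flows [0->1,0->2,2->1] -> levels [5 6 6]
Step 4: flows [1->0,2->0,1=2] -> levels [7 5 5]
Step 5: flows [0->1,0->2,1=2] -> levels [5 6 6]
  -> period-2 cycle (repeats step 3); tank 0 never drops to <=2
Tank 0 never reaches <=2 within 15 steps

Answer: -1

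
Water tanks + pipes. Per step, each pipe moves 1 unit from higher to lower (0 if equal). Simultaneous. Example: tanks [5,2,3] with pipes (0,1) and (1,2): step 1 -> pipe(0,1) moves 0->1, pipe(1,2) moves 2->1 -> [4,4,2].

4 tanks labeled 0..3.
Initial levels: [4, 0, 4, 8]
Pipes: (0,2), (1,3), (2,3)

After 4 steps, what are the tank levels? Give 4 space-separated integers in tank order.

Step 1: flows [0=2,3->1,3->2] -> levels [4 1 5 6]
Step 2: flows [2->0,3->1,3->2] -> levels [5 2 5 4]
Step 3: flows [0=2,3->1,2->3] -> levels [5 3 4 4]
Step 4: flows [0->2,3->1,2=3] -> levels [4 4 5 3]

Answer: 4 4 5 3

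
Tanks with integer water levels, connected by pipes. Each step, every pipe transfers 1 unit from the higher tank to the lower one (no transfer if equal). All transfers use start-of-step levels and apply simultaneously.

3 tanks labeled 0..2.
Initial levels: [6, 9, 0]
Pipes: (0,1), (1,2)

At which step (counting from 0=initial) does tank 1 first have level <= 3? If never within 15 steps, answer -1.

Answer: -1

Derivation:
Step 1: flows [1->0,1->2] -> levels [7 7 1]
Step 2: flows [0=1,1->2] -> levels [7 6 2]
Step 3: flows [0->1,1->2] -> levels [6 6 3]
Step 4: flows [0=1,1->2] -> levels [6 5 4]
Step 5: flows [0->1,1->2] -> levels [5 5 5]
Step 6: flows [0=1,1=2] -> levels [5 5 5]
  -> stable; tank 1 stays at 5 > 3
Tank 1 never reaches <=3 within 15 steps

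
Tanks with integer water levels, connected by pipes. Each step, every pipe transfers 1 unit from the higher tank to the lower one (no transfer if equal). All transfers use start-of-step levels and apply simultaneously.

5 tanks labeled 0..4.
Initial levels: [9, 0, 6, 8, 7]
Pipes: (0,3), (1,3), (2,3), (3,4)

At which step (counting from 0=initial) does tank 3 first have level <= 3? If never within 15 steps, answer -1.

Answer: 6

Derivation:
Step 1: flows [0->3,3->1,3->2,3->4] -> levels [8 1 7 6 8]
Step 2: flows [0->3,3->1,2->3,4->3] -> levels [7 2 6 8 7]
Step 3: flows [3->0,3->1,3->2,3->4] -> levels [8 3 7 4 8]
Step 4: flows [0->3,3->1,2->3,4->3] -> levels [7 4 6 6 7]
Step 5: flows [0->3,3->1,2=3,4->3] -> levels [6 5 6 7 6]
Step 6: flows [3->0,3->1,3->2,3->4] -> levels [7 6 7 3 7]
Tank 3 first reaches <=3 at step 6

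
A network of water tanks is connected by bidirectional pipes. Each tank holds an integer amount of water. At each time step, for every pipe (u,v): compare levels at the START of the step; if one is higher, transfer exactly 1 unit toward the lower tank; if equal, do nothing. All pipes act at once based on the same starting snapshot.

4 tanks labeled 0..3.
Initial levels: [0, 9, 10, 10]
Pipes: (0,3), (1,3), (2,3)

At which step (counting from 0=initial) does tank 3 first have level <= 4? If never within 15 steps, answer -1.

Step 1: flows [3->0,3->1,2=3] -> levels [1 10 10 8]
Step 2: flows [3->0,1->3,2->3] -> levels [2 9 9 9]
Step 3: flows [3->0,1=3,2=3] -> levels [3 9 9 8]
Step 4: flows [3->0,1->3,2->3] -> levels [4 8 8 9]
Step 5: flows [3->0,3->1,3->2] -> levels [5 9 9 6]
Step 6: flows [3->0,1->3,2->3] -> levels [6 8 8 7]
Step 7: flows [3->0,1->3,2->3] -> levels [7 7 7 8]
Step 8: flows [3->0,3->1,3->2] -> levels [8 8 8 5]
Step 9: flows [0->3,1->3,2->3] -> levels [7 7 7 8]
  -> period-2 cycle (repeats step 7); tank 3 never drops to <=4
Tank 3 never reaches <=4 within 15 steps

Answer: -1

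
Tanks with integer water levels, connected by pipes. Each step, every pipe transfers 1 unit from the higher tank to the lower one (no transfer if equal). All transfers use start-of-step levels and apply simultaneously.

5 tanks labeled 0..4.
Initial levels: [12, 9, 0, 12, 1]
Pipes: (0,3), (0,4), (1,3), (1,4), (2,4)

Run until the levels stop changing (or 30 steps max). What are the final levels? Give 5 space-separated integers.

Answer: 6 6 6 9 7

Derivation:
Step 1: flows [0=3,0->4,3->1,1->4,4->2] -> levels [11 9 1 11 2]
Step 2: flows [0=3,0->4,3->1,1->4,4->2] -> levels [10 9 2 10 3]
Step 3: flows [0=3,0->4,3->1,1->4,4->2] -> levels [9 9 3 9 4]
Step 4: flows [0=3,0->4,1=3,1->4,4->2] -> levels [8 8 4 9 5]
Step 5: flows [3->0,0->4,3->1,1->4,4->2] -> levels [8 8 5 7 6]
Step 6: flows [0->3,0->4,1->3,1->4,4->2] -> levels [6 6 6 9 7]
Step 7: flows [3->0,4->0,3->1,4->1,4->2] -> levels [8 8 7 7 4]
Step 8: flows [0->3,0->4,1->3,1->4,2->4] -> levels [6 6 6 9 7]
  -> period-2 cycle: step 8 state = step 6 state; never stabilizes
  -> state at step 30: (30-6) mod 2 = 0, same as step 6 -> [6 6 6 9 7]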